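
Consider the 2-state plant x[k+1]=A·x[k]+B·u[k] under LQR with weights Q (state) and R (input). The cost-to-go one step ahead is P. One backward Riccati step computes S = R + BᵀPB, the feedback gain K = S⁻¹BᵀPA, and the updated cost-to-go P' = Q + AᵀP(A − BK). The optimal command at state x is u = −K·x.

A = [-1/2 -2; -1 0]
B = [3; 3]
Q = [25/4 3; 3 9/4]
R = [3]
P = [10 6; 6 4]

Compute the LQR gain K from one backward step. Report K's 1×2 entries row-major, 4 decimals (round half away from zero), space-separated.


BᵀP = [48.0000 30.0000]
S = R + BᵀPB = [3] + [234.0000] = [237.0000]
BᵀPA = [-54.0000 -96.0000]
K = S⁻¹·BᵀPA = [-0.2278 -0.4051]
A−BK = [0.1835 -0.7848; -0.3165 1.2152]
AᵀP(A−BK) = [0.1962 0.1266; 0.1266 1.1139]
P' = Q + AᵀP(A−BK) = [6.4462 3.1266; 3.1266 3.3639]
tr(P') = 9.8101

-0.2278 -0.4051


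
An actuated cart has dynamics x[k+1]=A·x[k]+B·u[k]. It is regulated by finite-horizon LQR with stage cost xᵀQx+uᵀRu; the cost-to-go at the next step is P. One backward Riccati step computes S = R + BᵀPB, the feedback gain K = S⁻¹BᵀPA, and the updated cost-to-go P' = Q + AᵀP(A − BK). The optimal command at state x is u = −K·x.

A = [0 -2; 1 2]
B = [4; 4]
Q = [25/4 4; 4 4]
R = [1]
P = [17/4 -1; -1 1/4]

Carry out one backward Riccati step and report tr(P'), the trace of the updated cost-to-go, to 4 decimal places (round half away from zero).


11.3049

BᵀP = [13.0000 -3.0000]
S = R + BᵀPB = [1] + [40.0000] = [41.0000]
BᵀPA = [-3.0000 -32.0000]
K = S⁻¹·BᵀPA = [-0.0732 -0.7805]
A−BK = [0.2927 1.1220; 1.2927 5.1220]
AᵀP(A−BK) = [0.0305 0.1585; 0.1585 1.0244]
P' = Q + AᵀP(A−BK) = [6.2805 4.1585; 4.1585 5.0244]
tr(P') = 11.3049


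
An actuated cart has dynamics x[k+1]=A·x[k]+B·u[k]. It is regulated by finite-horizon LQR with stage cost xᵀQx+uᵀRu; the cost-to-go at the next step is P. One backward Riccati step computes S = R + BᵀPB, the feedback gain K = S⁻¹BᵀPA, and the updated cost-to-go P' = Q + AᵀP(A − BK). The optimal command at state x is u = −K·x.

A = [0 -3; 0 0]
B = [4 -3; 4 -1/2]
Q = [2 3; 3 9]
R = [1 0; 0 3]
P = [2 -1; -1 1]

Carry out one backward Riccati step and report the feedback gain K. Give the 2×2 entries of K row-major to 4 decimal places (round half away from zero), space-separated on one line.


BᵀP = [4.0000 0.0000; -5.5000 2.5000]
S = R + BᵀPB = [1 0; 0 3] + [16.0000 -12.0000; -12.0000 15.2500] = [17.0000 -12.0000; -12.0000 18.2500]
BᵀPA = [0.0000 -12.0000; 0.0000 16.5000]
K = S⁻¹·BᵀPA = [0.0000 -0.1263; 0.0000 0.8211]
A−BK = [0.0000 -0.0316; 0.0000 0.9158]
AᵀP(A−BK) = [0.0000 0.0000; 0.0000 2.9368]
P' = Q + AᵀP(A−BK) = [2.0000 3.0000; 3.0000 11.9368]
tr(P') = 13.9368

0.0000 -0.1263 0.0000 0.8211


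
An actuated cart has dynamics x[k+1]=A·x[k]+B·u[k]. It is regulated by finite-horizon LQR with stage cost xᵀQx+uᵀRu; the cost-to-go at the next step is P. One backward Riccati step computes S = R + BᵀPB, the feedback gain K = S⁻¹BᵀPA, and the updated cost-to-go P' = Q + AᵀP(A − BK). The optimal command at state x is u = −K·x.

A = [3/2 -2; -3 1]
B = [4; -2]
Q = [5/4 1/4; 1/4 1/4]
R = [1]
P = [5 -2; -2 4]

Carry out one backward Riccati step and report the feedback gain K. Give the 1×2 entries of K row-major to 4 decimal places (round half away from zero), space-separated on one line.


0.6512 -0.4961

BᵀP = [24.0000 -16.0000]
S = R + BᵀPB = [1] + [128.0000] = [129.0000]
BᵀPA = [84.0000 -64.0000]
K = S⁻¹·BᵀPA = [0.6512 -0.4961]
A−BK = [-1.1047 -0.0155; -1.6977 0.0078]
AᵀP(A−BK) = [10.5523 -0.3256; -0.3256 0.2481]
P' = Q + AᵀP(A−BK) = [11.8023 -0.0756; -0.0756 0.4981]
tr(P') = 12.3004


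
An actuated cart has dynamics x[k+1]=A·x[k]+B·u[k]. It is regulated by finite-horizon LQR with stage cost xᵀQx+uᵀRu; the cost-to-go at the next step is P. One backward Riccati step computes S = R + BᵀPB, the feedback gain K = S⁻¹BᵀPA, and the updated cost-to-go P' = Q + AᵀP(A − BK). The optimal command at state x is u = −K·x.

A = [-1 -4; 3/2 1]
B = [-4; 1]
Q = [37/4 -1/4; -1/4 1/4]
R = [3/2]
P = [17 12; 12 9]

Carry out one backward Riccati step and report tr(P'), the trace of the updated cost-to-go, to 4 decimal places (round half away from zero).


12.2044

BᵀP = [-56.0000 -39.0000]
S = R + BᵀPB = [3/2] + [185.0000] = [186.5000]
BᵀPA = [-2.5000 185.0000]
K = S⁻¹·BᵀPA = [-0.0134 0.9920]
A−BK = [-1.0536 -0.0322; 1.5134 0.0080]
AᵀP(A−BK) = [1.2165 -0.0201; -0.0201 1.4879]
P' = Q + AᵀP(A−BK) = [10.4665 -0.2701; -0.2701 1.7379]
tr(P') = 12.2044


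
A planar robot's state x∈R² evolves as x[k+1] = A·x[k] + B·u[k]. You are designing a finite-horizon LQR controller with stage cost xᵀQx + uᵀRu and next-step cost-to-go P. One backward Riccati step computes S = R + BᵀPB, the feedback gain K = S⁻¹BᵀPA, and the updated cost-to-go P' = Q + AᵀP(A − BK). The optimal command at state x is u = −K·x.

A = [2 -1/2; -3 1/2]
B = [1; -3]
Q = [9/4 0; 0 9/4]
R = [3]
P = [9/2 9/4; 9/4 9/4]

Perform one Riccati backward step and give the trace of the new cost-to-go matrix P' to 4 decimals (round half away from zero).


BᵀP = [-2.2500 -4.5000]
S = R + BᵀPB = [3] + [11.2500] = [14.2500]
BᵀPA = [9.0000 -1.1250]
K = S⁻¹·BᵀPA = [0.6316 -0.0789]
A−BK = [1.3684 -0.4211; -1.1053 0.2632]
AᵀP(A−BK) = [5.5658 -1.5395; -1.5395 0.4737]
P' = Q + AᵀP(A−BK) = [7.8158 -1.5395; -1.5395 2.7237]
tr(P') = 10.5395

10.5395


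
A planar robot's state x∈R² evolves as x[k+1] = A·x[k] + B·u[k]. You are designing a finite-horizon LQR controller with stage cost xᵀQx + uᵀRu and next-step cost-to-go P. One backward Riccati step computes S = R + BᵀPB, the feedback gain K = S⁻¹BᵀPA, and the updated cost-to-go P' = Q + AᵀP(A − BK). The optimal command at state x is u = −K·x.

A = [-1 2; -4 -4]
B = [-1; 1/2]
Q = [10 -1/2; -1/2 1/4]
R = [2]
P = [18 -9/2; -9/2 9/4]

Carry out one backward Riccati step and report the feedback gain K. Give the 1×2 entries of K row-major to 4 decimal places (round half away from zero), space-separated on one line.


-0.0898 -2.5137

BᵀP = [-20.2500 5.6250]
S = R + BᵀPB = [2] + [23.0625] = [25.0625]
BᵀPA = [-2.2500 -63.0000]
K = S⁻¹·BᵀPA = [-0.0898 -2.5137]
A−BK = [-1.0898 -0.5137; -3.9551 -2.7431]
AᵀP(A−BK) = [17.7980 12.3441; 12.3441 21.6359]
P' = Q + AᵀP(A−BK) = [27.7980 11.8441; 11.8441 21.8859]
tr(P') = 49.6839


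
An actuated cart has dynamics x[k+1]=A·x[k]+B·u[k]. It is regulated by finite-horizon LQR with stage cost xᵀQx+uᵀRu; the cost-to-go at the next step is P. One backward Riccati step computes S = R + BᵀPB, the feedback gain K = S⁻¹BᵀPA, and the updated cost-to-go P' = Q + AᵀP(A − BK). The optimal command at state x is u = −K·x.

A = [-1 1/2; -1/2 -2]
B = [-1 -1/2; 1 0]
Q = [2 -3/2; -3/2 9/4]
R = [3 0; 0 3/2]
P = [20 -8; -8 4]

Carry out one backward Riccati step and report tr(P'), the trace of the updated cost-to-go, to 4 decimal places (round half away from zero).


BᵀP = [-28.0000 12.0000; -10.0000 4.0000]
S = R + BᵀPB = [3 0; 0 3/2] + [40.0000 14.0000; 14.0000 5.0000] = [43.0000 14.0000; 14.0000 6.5000]
BᵀPA = [22.0000 -38.0000; 8.0000 -13.0000]
K = S⁻¹·BᵀPA = [0.3713 -0.7784; 0.4311 -0.3234]
A−BK = [-0.4132 -0.4401; -0.8713 -1.2216]
AᵀP(A−BK) = [1.3832 -0.2874; -0.2874 3.2156]
P' = Q + AᵀP(A−BK) = [3.3832 -1.7874; -1.7874 5.4656]
tr(P') = 8.8488

8.8488


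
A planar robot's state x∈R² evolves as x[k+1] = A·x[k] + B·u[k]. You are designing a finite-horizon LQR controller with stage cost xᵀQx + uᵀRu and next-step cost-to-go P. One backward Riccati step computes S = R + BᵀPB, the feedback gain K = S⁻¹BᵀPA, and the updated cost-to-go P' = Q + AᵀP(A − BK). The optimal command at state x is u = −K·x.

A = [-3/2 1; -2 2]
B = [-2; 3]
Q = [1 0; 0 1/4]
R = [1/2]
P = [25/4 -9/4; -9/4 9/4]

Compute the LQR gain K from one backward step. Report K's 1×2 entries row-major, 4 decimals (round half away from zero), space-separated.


BᵀP = [-19.2500 11.2500]
S = R + BᵀPB = [1/2] + [72.2500] = [72.7500]
BᵀPA = [6.3750 3.2500]
K = S⁻¹·BᵀPA = [0.0876 0.0447]
A−BK = [-1.3247 1.0893; -2.2629 1.8660]
AᵀP(A−BK) = [9.0039 -7.4098; -7.4098 6.1048]
P' = Q + AᵀP(A−BK) = [10.0039 -7.4098; -7.4098 6.3548]
tr(P') = 16.3587

0.0876 0.0447


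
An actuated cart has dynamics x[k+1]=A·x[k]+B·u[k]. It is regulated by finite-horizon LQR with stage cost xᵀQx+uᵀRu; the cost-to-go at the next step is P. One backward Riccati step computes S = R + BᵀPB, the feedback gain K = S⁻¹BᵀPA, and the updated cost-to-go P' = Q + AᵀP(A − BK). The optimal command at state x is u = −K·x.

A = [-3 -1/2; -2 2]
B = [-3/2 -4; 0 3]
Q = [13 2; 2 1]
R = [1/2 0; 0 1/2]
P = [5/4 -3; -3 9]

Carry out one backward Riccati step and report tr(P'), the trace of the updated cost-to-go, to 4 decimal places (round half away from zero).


17.0384

BᵀP = [-1.8750 4.5000; -14.0000 39.0000]
S = R + BᵀPB = [1/2 0; 0 1/2] + [2.8125 21.0000; 21.0000 173.0000] = [3.3125 21.0000; 21.0000 173.5000]
BᵀPA = [-3.3750 9.9375; -36.0000 85.0000]
K = S⁻¹·BᵀPA = [1.2746 -0.4550; -0.3618 0.5450]
A−BK = [-2.5352 0.9974; -0.9147 0.3650]
AᵀP(A−BK) = [2.5282 -1.0411; -1.0411 0.5103]
P' = Q + AᵀP(A−BK) = [15.5282 0.9589; 0.9589 1.5103]
tr(P') = 17.0384


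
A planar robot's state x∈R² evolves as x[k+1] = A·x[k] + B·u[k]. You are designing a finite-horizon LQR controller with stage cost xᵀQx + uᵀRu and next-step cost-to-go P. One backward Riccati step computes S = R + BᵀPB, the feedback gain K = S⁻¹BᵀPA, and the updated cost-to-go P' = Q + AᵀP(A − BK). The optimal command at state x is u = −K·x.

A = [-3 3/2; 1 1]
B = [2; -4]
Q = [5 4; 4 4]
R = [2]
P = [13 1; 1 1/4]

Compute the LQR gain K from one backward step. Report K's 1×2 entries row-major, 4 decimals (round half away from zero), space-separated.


-1.5476 0.8095

BᵀP = [22.0000 1.0000]
S = R + BᵀPB = [2] + [40.0000] = [42.0000]
BᵀPA = [-65.0000 34.0000]
K = S⁻¹·BᵀPA = [-1.5476 0.8095]
A−BK = [0.0952 -0.1190; -5.1905 4.2381]
AᵀP(A−BK) = [10.6548 -7.1310; -7.1310 4.9762]
P' = Q + AᵀP(A−BK) = [15.6548 -3.1310; -3.1310 8.9762]
tr(P') = 24.6310


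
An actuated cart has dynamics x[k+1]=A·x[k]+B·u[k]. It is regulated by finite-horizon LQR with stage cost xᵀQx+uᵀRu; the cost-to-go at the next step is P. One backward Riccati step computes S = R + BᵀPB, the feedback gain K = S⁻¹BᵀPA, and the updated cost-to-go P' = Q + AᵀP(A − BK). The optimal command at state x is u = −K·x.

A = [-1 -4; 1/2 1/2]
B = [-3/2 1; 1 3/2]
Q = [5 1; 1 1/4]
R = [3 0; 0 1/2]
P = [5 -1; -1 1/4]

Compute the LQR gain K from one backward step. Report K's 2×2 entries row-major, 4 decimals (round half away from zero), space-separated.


0.3309 1.1908 -0.6102 -2.3890

BᵀP = [-8.5000 1.7500; 3.5000 -0.6250]
S = R + BᵀPB = [3 0; 0 1/2] + [14.5000 -5.8750; -5.8750 2.5625] = [17.5000 -5.8750; -5.8750 3.0625]
BᵀPA = [9.3750 34.8750; -3.8125 -14.3125]
K = S⁻¹·BᵀPA = [0.3309 1.1908; -0.6102 -2.3890]
A−BK = [0.1065 0.1753; 1.0844 2.8927]
AᵀP(A−BK) = [0.6343 2.2903; 2.2903 8.3395]
P' = Q + AᵀP(A−BK) = [5.6343 3.2903; 3.2903 8.5895]
tr(P') = 14.2238


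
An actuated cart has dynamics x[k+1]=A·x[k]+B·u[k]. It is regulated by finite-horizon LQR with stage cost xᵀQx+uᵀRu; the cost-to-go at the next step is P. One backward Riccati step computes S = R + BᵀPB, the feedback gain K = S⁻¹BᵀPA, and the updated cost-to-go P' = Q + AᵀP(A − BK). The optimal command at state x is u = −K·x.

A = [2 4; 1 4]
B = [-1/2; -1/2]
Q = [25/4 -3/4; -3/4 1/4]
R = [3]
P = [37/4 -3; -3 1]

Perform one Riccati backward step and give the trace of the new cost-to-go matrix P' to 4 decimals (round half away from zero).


BᵀP = [-3.1250 1.0000]
S = R + BᵀPB = [3] + [1.0625] = [4.0625]
BᵀPA = [-5.2500 -8.5000]
K = S⁻¹·BᵀPA = [-1.2923 -2.0923]
A−BK = [1.3538 2.9538; 0.3538 2.9538]
AᵀP(A−BK) = [19.2154 31.0154; 31.0154 50.2154]
P' = Q + AᵀP(A−BK) = [25.4654 30.2654; 30.2654 50.4654]
tr(P') = 75.9308

75.9308


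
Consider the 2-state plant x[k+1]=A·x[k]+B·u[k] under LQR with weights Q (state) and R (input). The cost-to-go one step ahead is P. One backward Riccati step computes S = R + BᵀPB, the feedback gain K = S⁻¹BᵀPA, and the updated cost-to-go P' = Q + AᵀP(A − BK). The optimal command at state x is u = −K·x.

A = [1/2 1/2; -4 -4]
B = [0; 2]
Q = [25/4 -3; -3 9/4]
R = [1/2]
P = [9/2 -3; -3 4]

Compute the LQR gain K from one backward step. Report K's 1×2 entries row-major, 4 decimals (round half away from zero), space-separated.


-2.1212 -2.1212

BᵀP = [-6.0000 8.0000]
S = R + BᵀPB = [1/2] + [16.0000] = [16.5000]
BᵀPA = [-35.0000 -35.0000]
K = S⁻¹·BᵀPA = [-2.1212 -2.1212]
A−BK = [0.5000 0.5000; 0.2424 0.2424]
AᵀP(A−BK) = [2.8826 2.8826; 2.8826 2.8826]
P' = Q + AᵀP(A−BK) = [9.1326 -0.1174; -0.1174 5.1326]
tr(P') = 14.2652


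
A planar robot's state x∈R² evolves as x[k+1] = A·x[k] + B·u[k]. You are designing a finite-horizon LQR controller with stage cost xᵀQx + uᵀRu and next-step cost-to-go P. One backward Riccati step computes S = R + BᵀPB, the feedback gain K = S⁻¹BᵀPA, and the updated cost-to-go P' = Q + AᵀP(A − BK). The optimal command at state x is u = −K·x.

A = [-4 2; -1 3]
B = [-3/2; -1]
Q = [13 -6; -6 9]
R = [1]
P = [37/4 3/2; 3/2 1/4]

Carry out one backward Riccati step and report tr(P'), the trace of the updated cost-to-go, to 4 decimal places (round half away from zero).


BᵀP = [-15.3750 -2.5000]
S = R + BᵀPB = [1] + [25.5625] = [26.5625]
BᵀPA = [64.0000 -38.2500]
K = S⁻¹·BᵀPA = [2.4094 -1.4400]
A−BK = [-0.3859 -0.1600; 1.4094 1.5600]
AᵀP(A−BK) = [6.0476 -3.5900; -3.5900 2.1700]
P' = Q + AᵀP(A−BK) = [19.0476 -9.5900; -9.5900 11.1700]
tr(P') = 30.2176

30.2176


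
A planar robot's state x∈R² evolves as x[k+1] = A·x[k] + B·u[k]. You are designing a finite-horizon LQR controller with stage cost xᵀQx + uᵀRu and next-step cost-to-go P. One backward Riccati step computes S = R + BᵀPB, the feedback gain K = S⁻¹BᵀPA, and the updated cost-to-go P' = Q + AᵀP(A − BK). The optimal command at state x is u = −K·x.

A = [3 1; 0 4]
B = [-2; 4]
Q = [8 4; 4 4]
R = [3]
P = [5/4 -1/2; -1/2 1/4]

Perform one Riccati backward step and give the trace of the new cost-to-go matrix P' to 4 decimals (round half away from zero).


BᵀP = [-4.5000 2.0000]
S = R + BᵀPB = [3] + [17.0000] = [20.0000]
BᵀPA = [-13.5000 3.5000]
K = S⁻¹·BᵀPA = [-0.6750 0.1750]
A−BK = [1.6500 1.3500; 2.7000 3.3000]
AᵀP(A−BK) = [2.1375 0.1125; 0.1125 0.6375]
P' = Q + AᵀP(A−BK) = [10.1375 4.1125; 4.1125 4.6375]
tr(P') = 14.7750

14.7750


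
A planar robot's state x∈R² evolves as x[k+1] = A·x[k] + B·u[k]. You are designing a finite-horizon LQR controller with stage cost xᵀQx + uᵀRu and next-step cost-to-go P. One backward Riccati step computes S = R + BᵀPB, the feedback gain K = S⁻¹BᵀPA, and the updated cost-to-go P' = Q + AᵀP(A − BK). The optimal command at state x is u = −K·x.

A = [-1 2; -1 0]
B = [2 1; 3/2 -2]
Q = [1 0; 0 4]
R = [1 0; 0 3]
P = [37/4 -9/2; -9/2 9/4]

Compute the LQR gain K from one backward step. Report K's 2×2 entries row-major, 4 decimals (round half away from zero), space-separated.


-0.2726 0.8169 -0.0759 0.4513

BᵀP = [11.7500 -5.6250; 18.2500 -9.0000]
S = R + BᵀPB = [1 0; 0 3] + [15.0625 23.0000; 23.0000 36.2500] = [16.0625 23.0000; 23.0000 39.2500]
BᵀPA = [-6.1250 23.5000; -9.2500 36.5000]
K = S⁻¹·BᵀPA = [-0.2726 0.8169; -0.0759 0.4513]
A−BK = [-0.3789 -0.0850; -0.7430 -0.3228]
AᵀP(A−BK) = [0.1280 -0.3225; -0.3225 1.3325]
P' = Q + AᵀP(A−BK) = [1.1280 -0.3225; -0.3225 5.3325]
tr(P') = 6.4605


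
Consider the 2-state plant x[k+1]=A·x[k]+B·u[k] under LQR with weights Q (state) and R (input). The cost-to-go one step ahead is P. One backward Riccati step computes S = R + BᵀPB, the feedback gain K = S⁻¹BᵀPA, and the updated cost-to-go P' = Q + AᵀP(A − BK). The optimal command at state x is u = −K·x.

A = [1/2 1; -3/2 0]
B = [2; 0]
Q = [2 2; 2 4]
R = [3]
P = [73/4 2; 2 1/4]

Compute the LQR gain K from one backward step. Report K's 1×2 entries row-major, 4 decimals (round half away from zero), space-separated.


BᵀP = [36.5000 4.0000]
S = R + BᵀPB = [3] + [73.0000] = [76.0000]
BᵀPA = [12.2500 36.5000]
K = S⁻¹·BᵀPA = [0.1612 0.4803]
A−BK = [0.1776 0.0395; -1.5000 0.0000]
AᵀP(A−BK) = [0.1505 0.2418; 0.2418 0.7204]
P' = Q + AᵀP(A−BK) = [2.1505 2.2418; 2.2418 4.7204]
tr(P') = 6.8709

0.1612 0.4803


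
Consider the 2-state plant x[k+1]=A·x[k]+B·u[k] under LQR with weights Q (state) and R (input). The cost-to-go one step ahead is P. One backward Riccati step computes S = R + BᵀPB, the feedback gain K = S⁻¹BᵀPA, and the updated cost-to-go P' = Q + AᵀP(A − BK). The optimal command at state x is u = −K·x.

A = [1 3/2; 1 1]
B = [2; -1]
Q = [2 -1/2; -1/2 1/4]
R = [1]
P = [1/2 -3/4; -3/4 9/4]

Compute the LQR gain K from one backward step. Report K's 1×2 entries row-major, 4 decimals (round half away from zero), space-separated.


BᵀP = [1.7500 -3.7500]
S = R + BᵀPB = [1] + [7.2500] = [8.2500]
BᵀPA = [-2.0000 -1.1250]
K = S⁻¹·BᵀPA = [-0.2424 -0.1364]
A−BK = [1.4848 1.7727; 0.7576 0.8636]
AᵀP(A−BK) = [0.7652 0.8523; 0.8523 0.9716]
P' = Q + AᵀP(A−BK) = [2.7652 0.3523; 0.3523 1.2216]
tr(P') = 3.9867

-0.2424 -0.1364


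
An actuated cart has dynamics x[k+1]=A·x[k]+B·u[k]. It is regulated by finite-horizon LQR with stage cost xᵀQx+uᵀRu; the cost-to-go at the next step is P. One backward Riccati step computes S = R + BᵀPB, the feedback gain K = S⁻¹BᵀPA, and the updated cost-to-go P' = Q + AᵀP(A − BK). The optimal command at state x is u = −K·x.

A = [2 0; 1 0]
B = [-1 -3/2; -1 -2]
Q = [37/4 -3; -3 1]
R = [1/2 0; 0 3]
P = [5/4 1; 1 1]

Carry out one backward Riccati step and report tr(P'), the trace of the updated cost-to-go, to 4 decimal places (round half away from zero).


BᵀP = [-2.2500 -2.0000; -3.8750 -3.5000]
S = R + BᵀPB = [1/2 0; 0 3] + [4.2500 7.3750; 7.3750 12.8125] = [4.7500 7.3750; 7.3750 15.8125]
BᵀPA = [-6.5000 0.0000; -11.2500 0.0000]
K = S⁻¹·BᵀPA = [-0.9563 0.0000; -0.2655 0.0000]
A−BK = [0.6456 0.0000; -0.4872 0.0000]
AᵀP(A−BK) = [0.7979 0.0000; 0.0000 0.0000]
P' = Q + AᵀP(A−BK) = [10.0479 -3.0000; -3.0000 1.0000]
tr(P') = 11.0479

11.0479


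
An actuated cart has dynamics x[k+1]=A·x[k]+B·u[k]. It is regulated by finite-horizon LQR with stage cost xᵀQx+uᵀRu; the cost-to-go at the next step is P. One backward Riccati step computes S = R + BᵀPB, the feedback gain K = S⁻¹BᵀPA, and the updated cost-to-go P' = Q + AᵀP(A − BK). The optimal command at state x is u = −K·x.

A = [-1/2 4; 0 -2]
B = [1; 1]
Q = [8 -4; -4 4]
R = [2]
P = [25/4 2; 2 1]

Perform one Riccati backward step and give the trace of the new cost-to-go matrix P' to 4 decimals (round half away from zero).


29.2594

BᵀP = [8.2500 3.0000]
S = R + BᵀPB = [2] + [11.2500] = [13.2500]
BᵀPA = [-4.1250 27.0000]
K = S⁻¹·BᵀPA = [-0.3113 2.0377]
A−BK = [-0.1887 1.9623; 0.3113 -4.0377]
AᵀP(A−BK) = [0.2783 -2.0943; -2.0943 16.9811]
P' = Q + AᵀP(A−BK) = [8.2783 -6.0943; -6.0943 20.9811]
tr(P') = 29.2594


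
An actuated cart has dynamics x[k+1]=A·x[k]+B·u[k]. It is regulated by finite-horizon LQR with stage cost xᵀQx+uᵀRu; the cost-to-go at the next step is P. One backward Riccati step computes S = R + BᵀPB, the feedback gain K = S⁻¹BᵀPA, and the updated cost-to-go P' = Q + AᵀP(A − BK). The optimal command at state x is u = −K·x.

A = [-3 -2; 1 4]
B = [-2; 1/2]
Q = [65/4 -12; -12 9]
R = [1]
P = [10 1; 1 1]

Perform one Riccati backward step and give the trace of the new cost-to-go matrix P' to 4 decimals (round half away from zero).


39.7277

BᵀP = [-19.5000 -1.5000]
S = R + BᵀPB = [1] + [38.2500] = [39.2500]
BᵀPA = [57.0000 33.0000]
K = S⁻¹·BᵀPA = [1.4522 0.8408]
A−BK = [-0.0955 -0.3185; 0.2739 3.5796]
AᵀP(A−BK) = [2.2229 2.0764; 2.0764 12.2548]
P' = Q + AᵀP(A−BK) = [18.4729 -9.9236; -9.9236 21.2548]
tr(P') = 39.7277


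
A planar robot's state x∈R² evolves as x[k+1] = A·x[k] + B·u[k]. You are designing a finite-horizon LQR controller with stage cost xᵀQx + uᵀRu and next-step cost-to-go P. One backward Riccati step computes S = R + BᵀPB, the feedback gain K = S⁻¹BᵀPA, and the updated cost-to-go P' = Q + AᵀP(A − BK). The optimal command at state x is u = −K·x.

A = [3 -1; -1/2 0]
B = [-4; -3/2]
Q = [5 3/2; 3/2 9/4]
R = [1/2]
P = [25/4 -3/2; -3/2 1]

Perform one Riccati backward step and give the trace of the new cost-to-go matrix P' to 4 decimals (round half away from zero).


9.7471

BᵀP = [-22.7500 4.5000]
S = R + BᵀPB = [1/2] + [84.2500] = [84.7500]
BᵀPA = [-70.5000 22.7500]
K = S⁻¹·BᵀPA = [-0.8319 0.2684]
A−BK = [-0.3274 0.0737; -1.7478 0.4027]
AᵀP(A−BK) = [2.3540 -0.5752; -0.5752 0.1431]
P' = Q + AᵀP(A−BK) = [7.3540 0.9248; 0.9248 2.3931]
tr(P') = 9.7471


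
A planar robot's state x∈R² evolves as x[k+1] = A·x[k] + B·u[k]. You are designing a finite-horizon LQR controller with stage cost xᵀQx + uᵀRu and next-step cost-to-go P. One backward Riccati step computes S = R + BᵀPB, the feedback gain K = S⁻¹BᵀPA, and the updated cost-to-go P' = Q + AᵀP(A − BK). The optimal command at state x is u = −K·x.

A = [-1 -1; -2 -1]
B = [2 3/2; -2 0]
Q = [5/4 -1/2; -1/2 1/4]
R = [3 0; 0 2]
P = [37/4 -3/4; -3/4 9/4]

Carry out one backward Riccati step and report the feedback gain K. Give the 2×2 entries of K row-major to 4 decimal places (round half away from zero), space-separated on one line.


0.4687 0.1780 -1.1260 -0.7930

BᵀP = [20.0000 -6.0000; 13.8750 -1.1250]
S = R + BᵀPB = [3 0; 0 2] + [52.0000 30.0000; 30.0000 20.8125] = [55.0000 30.0000; 30.0000 22.8125]
BᵀPA = [-8.0000 -14.0000; -11.6250 -12.7500]
K = S⁻¹·BᵀPA = [0.4687 0.1780; -1.1260 -0.7930]
A−BK = [-0.2485 -0.1665; -1.0626 -0.6441]
AᵀP(A−BK) = [5.9101 3.7057; 3.7057 2.3815]
P' = Q + AᵀP(A−BK) = [7.1601 3.2057; 3.2057 2.6315]
tr(P') = 9.7916


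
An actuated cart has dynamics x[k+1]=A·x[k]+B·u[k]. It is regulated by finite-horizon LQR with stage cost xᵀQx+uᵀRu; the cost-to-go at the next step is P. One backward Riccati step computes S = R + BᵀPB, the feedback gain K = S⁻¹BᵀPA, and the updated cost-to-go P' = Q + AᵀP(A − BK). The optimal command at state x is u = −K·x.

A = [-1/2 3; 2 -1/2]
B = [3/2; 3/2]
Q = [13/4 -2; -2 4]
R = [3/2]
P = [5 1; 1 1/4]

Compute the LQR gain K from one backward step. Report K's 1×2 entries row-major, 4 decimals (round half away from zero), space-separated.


-0.0421 1.4632

BᵀP = [9.0000 1.8750]
S = R + BᵀPB = [3/2] + [16.3125] = [17.8125]
BᵀPA = [-0.7500 26.0625]
K = S⁻¹·BᵀPA = [-0.0421 1.4632]
A−BK = [-0.4368 0.8053; 2.0632 -2.6947]
AᵀP(A−BK) = [0.2184 -0.4026; -0.4026 3.9289]
P' = Q + AᵀP(A−BK) = [3.4684 -2.4026; -2.4026 7.9289]
tr(P') = 11.3974


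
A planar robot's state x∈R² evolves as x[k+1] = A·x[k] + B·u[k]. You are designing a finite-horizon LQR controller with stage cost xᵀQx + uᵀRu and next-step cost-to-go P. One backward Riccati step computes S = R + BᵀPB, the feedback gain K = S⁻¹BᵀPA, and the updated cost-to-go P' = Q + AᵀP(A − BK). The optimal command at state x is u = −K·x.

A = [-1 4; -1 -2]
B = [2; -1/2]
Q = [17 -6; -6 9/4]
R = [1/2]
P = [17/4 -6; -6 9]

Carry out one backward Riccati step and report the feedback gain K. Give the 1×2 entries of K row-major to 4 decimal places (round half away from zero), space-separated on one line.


0.1575 2.4882

BᵀP = [11.5000 -16.5000]
S = R + BᵀPB = [1/2] + [31.2500] = [31.7500]
BᵀPA = [5.0000 79.0000]
K = S⁻¹·BᵀPA = [0.1575 2.4882]
A−BK = [-1.3150 -0.9764; -0.9213 -0.7559]
AᵀP(A−BK) = [0.4626 0.5591; 0.5591 3.4331]
P' = Q + AᵀP(A−BK) = [17.4626 -5.4409; -5.4409 5.6831]
tr(P') = 23.1457


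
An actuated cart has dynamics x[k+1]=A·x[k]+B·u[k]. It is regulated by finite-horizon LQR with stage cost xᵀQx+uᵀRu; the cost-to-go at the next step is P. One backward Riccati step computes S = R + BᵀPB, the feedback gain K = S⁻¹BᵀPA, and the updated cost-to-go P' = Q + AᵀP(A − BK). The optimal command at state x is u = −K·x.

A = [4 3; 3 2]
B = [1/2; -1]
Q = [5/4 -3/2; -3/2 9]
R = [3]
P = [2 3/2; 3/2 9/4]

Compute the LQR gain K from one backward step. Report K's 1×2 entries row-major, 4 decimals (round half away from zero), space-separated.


BᵀP = [-0.5000 -1.5000]
S = R + BᵀPB = [3] + [1.2500] = [4.2500]
BᵀPA = [-6.5000 -4.5000]
K = S⁻¹·BᵀPA = [-1.5294 -1.0588]
A−BK = [4.7647 3.5294; 1.4706 0.9412]
AᵀP(A−BK) = [78.3088 56.1176; 56.1176 40.2353]
P' = Q + AᵀP(A−BK) = [79.5588 54.6176; 54.6176 49.2353]
tr(P') = 128.7941

-1.5294 -1.0588


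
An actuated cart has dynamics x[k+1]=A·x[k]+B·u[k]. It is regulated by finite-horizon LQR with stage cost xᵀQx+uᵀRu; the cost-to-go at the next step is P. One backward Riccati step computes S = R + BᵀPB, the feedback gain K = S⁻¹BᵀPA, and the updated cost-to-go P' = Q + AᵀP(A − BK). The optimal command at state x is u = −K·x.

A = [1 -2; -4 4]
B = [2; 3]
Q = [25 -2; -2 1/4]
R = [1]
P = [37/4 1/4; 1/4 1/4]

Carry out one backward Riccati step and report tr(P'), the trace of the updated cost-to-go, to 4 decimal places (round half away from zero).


BᵀP = [19.2500 1.2500]
S = R + BᵀPB = [1] + [42.2500] = [43.2500]
BᵀPA = [14.2500 -33.5000]
K = S⁻¹·BᵀPA = [0.3295 -0.7746]
A−BK = [0.3410 -0.4509; -4.9884 6.3237]
AᵀP(A−BK) = [6.5549 -8.4624; -8.4624 11.0520]
P' = Q + AᵀP(A−BK) = [31.5549 -10.4624; -10.4624 11.3020]
tr(P') = 42.8569

42.8569


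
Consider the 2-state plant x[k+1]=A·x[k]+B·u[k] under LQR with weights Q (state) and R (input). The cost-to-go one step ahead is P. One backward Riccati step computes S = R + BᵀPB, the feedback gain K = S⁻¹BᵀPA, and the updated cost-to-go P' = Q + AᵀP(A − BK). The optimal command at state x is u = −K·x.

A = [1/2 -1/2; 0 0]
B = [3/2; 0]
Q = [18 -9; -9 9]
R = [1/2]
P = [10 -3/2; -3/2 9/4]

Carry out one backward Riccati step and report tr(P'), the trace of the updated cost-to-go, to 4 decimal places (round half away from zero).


BᵀP = [15.0000 -2.2500]
S = R + BᵀPB = [1/2] + [22.5000] = [23.0000]
BᵀPA = [7.5000 -7.5000]
K = S⁻¹·BᵀPA = [0.3261 -0.3261]
A−BK = [0.0109 -0.0109; 0.0000 0.0000]
AᵀP(A−BK) = [0.0543 -0.0543; -0.0543 0.0543]
P' = Q + AᵀP(A−BK) = [18.0543 -9.0543; -9.0543 9.0543]
tr(P') = 27.1087

27.1087


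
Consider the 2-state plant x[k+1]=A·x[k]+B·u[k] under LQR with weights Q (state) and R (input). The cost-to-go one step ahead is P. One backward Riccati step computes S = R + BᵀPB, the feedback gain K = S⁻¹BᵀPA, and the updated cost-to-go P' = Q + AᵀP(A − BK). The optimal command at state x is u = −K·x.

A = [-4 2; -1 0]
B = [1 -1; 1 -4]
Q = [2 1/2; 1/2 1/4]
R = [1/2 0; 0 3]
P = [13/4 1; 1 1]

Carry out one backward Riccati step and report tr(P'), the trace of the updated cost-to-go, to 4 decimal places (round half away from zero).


11.9290

BᵀP = [4.2500 2.0000; -7.2500 -5.0000]
S = R + BᵀPB = [1/2 0; 0 3] + [6.2500 -12.2500; -12.2500 27.2500] = [6.7500 -12.2500; -12.2500 30.2500]
BᵀPA = [-19.0000 8.5000; 34.0000 -14.5000]
K = S⁻¹·BᵀPA = [-2.9238 1.4688; -0.0600 0.1155]
A−BK = [-1.1363 0.6467; 1.6836 -1.0069]
AᵀP(A−BK) = [7.4896 -4.0185; -4.0185 2.1894]
P' = Q + AᵀP(A−BK) = [9.4896 -3.5185; -3.5185 2.4394]
tr(P') = 11.9290


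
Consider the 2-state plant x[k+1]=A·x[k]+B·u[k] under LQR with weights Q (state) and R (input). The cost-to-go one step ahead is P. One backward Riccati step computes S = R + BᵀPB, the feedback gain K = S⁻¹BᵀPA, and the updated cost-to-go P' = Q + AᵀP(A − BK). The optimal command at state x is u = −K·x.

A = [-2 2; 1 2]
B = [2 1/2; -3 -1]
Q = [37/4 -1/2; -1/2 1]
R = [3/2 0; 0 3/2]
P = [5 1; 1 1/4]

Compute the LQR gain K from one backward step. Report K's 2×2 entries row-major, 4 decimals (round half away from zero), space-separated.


-1.0475 1.3627 -0.1966 0.2169

BᵀP = [7.0000 1.2500; 1.5000 0.2500]
S = R + BᵀPB = [3/2 0; 0 3/2] + [10.2500 2.2500; 2.2500 0.5000] = [11.7500 2.2500; 2.2500 2.0000]
BᵀPA = [-12.7500 16.5000; -2.7500 3.5000]
K = S⁻¹·BᵀPA = [-1.0475 1.3627; -0.1966 0.2169]
A−BK = [0.1932 -0.8339; -2.3390 6.3051]
AᵀP(A−BK) = [2.3542 -3.5288; -3.5288 5.7559]
P' = Q + AᵀP(A−BK) = [11.6042 -4.0288; -4.0288 6.7559]
tr(P') = 18.3602


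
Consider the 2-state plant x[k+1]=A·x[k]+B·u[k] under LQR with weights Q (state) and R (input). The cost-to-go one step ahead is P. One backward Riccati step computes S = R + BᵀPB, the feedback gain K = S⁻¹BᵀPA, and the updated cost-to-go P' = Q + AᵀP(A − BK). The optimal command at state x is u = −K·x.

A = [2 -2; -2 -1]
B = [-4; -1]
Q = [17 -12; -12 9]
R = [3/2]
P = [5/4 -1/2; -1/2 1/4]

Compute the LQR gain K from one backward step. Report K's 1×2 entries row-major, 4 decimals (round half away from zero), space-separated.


BᵀP = [-4.5000 1.7500]
S = R + BᵀPB = [3/2] + [16.2500] = [17.7500]
BᵀPA = [-12.5000 7.2500]
K = S⁻¹·BᵀPA = [-0.7042 0.4085]
A−BK = [-0.8169 -0.3662; -2.7042 -0.5915]
AᵀP(A−BK) = [1.1972 -0.3944; -0.3944 0.2887]
P' = Q + AᵀP(A−BK) = [18.1972 -12.3944; -12.3944 9.2887]
tr(P') = 27.4859

-0.7042 0.4085


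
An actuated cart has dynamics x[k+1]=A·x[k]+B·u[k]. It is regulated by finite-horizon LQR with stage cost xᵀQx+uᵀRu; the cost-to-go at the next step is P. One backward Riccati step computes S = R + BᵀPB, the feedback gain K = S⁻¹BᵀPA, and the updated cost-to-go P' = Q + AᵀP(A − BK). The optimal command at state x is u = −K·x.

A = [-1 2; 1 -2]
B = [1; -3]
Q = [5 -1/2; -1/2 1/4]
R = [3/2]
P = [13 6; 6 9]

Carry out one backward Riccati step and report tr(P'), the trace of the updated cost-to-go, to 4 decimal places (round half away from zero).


BᵀP = [-5.0000 -21.0000]
S = R + BᵀPB = [3/2] + [58.0000] = [59.5000]
BᵀPA = [-16.0000 32.0000]
K = S⁻¹·BᵀPA = [-0.2689 0.5378]
A−BK = [-0.7311 1.4622; 0.1933 -0.3866]
AᵀP(A−BK) = [5.6975 -11.3950; -11.3950 22.7899]
P' = Q + AᵀP(A−BK) = [10.6975 -11.8950; -11.8950 23.0399]
tr(P') = 33.7374

33.7374


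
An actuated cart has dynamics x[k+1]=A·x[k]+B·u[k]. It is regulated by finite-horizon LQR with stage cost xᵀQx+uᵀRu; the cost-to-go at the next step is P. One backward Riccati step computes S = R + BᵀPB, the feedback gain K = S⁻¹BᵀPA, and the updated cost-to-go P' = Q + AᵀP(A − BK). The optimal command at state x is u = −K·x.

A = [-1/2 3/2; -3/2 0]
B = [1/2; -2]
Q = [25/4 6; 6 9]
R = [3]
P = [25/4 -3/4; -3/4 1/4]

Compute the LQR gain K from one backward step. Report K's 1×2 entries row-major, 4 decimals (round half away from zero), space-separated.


-0.1416 0.9823

BᵀP = [4.6250 -0.8750]
S = R + BᵀPB = [3] + [4.0625] = [7.0625]
BᵀPA = [-1.0000 6.9375]
K = S⁻¹·BᵀPA = [-0.1416 0.9823]
A−BK = [-0.4292 1.0088; -1.7832 1.9646]
AᵀP(A−BK) = [0.8584 -2.0177; -2.0177 7.2478]
P' = Q + AᵀP(A−BK) = [7.1084 3.9823; 3.9823 16.2478]
tr(P') = 23.3562


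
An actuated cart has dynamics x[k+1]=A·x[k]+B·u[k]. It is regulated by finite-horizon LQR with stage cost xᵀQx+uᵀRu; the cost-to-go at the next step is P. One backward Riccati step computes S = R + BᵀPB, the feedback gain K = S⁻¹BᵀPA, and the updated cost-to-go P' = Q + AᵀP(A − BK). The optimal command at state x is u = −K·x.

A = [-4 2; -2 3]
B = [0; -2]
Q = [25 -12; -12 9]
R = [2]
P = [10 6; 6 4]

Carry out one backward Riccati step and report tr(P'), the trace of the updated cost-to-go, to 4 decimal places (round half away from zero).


98.4444

BᵀP = [-12.0000 -8.0000]
S = R + BᵀPB = [2] + [16.0000] = [18.0000]
BᵀPA = [64.0000 -48.0000]
K = S⁻¹·BᵀPA = [3.5556 -2.6667]
A−BK = [-4.0000 2.0000; 5.1111 -2.3333]
AᵀP(A−BK) = [44.4444 -29.3333; -29.3333 20.0000]
P' = Q + AᵀP(A−BK) = [69.4444 -41.3333; -41.3333 29.0000]
tr(P') = 98.4444


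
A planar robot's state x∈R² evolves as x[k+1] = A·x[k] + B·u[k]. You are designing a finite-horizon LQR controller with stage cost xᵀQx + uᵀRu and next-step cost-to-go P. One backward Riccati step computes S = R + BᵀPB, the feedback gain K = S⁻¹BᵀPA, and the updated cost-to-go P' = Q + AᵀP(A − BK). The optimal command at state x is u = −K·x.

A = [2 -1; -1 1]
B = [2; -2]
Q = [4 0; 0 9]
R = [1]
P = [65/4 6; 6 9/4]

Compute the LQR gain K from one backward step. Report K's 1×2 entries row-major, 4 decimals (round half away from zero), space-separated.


1.2407 -0.4815

BᵀP = [20.5000 7.5000]
S = R + BᵀPB = [1] + [26.0000] = [27.0000]
BᵀPA = [33.5000 -13.0000]
K = S⁻¹·BᵀPA = [1.2407 -0.4815]
A−BK = [-0.4815 -0.0370; 1.4815 0.0370]
AᵀP(A−BK) = [1.6852 -0.6204; -0.6204 0.2407]
P' = Q + AᵀP(A−BK) = [5.6852 -0.6204; -0.6204 9.2407]
tr(P') = 14.9259


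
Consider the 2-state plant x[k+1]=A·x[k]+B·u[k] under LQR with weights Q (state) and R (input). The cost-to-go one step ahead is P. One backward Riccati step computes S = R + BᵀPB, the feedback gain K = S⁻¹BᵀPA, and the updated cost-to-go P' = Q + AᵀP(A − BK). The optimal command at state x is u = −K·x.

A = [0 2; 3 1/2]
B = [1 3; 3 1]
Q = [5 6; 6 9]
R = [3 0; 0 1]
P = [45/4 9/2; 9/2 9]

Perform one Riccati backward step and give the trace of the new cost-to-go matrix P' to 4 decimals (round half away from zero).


BᵀP = [24.7500 31.5000; 38.2500 22.5000]
S = R + BᵀPB = [3 0; 0 1] + [119.2500 105.7500; 105.7500 137.2500] = [122.2500 105.7500; 105.7500 138.2500]
BᵀPA = [94.5000 65.2500; 67.5000 87.7500]
K = S⁻¹·BᵀPA = [1.0365 -0.0453; -0.3046 0.6693]
A−BK = [-0.1228 0.0373; 0.1952 -0.0336]
AᵀP(A−BK) = [3.6123 -0.4037; -0.4037 0.4687]
P' = Q + AᵀP(A−BK) = [8.6123 5.5963; 5.5963 9.4687]
tr(P') = 18.0809

18.0809


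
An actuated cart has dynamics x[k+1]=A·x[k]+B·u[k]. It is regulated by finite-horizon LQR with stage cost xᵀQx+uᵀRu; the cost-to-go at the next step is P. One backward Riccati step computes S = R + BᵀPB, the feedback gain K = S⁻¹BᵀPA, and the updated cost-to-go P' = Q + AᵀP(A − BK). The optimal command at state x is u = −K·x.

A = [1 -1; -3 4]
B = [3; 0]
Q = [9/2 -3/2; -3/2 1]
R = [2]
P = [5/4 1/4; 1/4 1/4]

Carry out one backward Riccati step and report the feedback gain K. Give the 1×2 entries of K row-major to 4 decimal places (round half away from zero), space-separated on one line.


0.1132 -0.0566

BᵀP = [3.7500 0.7500]
S = R + BᵀPB = [2] + [11.2500] = [13.2500]
BᵀPA = [1.5000 -0.7500]
K = S⁻¹·BᵀPA = [0.1132 -0.0566]
A−BK = [0.6604 -0.8302; -3.0000 4.0000]
AᵀP(A−BK) = [1.8302 -2.4151; -2.4151 3.2075]
P' = Q + AᵀP(A−BK) = [6.3302 -3.9151; -3.9151 4.2075]
tr(P') = 10.5377


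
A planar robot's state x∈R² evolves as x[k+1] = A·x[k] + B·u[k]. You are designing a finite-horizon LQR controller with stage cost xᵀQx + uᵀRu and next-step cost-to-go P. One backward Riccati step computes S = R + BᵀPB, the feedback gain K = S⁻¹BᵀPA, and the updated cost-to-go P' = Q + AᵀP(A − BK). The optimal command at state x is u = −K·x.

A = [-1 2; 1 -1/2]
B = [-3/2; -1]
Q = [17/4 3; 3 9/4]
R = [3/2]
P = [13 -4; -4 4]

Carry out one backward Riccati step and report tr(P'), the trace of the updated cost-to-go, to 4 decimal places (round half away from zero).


34.0275

BᵀP = [-15.5000 2.0000]
S = R + BᵀPB = [3/2] + [21.2500] = [22.7500]
BᵀPA = [17.5000 -32.0000]
K = S⁻¹·BᵀPA = [0.7692 -1.4066]
A−BK = [0.1538 -0.1099; 1.7692 -1.9066]
AᵀP(A−BK) = [11.5385 -13.3846; -13.3846 15.9890]
P' = Q + AᵀP(A−BK) = [15.7885 -10.3846; -10.3846 18.2390]
tr(P') = 34.0275


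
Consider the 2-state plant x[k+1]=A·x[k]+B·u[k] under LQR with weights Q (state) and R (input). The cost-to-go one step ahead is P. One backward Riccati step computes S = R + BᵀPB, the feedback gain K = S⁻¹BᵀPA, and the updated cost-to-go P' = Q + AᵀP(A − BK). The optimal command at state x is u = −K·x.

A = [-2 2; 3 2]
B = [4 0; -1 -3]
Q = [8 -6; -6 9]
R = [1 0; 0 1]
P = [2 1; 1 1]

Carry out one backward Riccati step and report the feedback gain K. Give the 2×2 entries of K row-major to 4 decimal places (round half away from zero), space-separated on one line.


-0.4302 0.5140 -0.6872 -0.7374

BᵀP = [7.0000 3.0000; -3.0000 -3.0000]
S = R + BᵀPB = [1 0; 0 1] + [25.0000 -9.0000; -9.0000 9.0000] = [26.0000 -9.0000; -9.0000 10.0000]
BᵀPA = [-5.0000 20.0000; -3.0000 -12.0000]
K = S⁻¹·BᵀPA = [-0.4302 0.5140; -0.6872 -0.7374]
A−BK = [-0.2793 -0.0559; 0.5084 0.3017]
AᵀP(A−BK) = [0.7877 0.3575; 0.3575 0.8715]
P' = Q + AᵀP(A−BK) = [8.7877 -5.6425; -5.6425 9.8715]
tr(P') = 18.6592


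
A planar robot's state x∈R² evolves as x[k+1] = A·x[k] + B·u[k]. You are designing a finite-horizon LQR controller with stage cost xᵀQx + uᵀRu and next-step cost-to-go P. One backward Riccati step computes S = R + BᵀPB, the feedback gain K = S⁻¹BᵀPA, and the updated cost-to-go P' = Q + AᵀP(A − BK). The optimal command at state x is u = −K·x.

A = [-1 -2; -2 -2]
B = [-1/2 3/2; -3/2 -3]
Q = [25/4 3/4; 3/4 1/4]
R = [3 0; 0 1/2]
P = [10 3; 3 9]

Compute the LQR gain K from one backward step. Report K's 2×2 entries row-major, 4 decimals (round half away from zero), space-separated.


BᵀP = [-9.5000 -15.0000; 6.0000 -22.5000]
S = R + BᵀPB = [3 0; 0 1/2] + [27.2500 30.7500; 30.7500 76.5000] = [30.2500 30.7500; 30.7500 77.0000]
BᵀPA = [39.5000 49.0000; 39.0000 33.0000]
K = S⁻¹·BᵀPA = [1.3314 1.9934; -0.0252 -0.3675]
A−BK = [-0.2965 -0.4521; -0.0785 -0.1124]
AᵀP(A−BK) = [6.3924 9.5928; 9.5928 14.4505]
P' = Q + AᵀP(A−BK) = [12.6424 10.3428; 10.3428 14.7005]
tr(P') = 27.3429

1.3314 1.9934 -0.0252 -0.3675


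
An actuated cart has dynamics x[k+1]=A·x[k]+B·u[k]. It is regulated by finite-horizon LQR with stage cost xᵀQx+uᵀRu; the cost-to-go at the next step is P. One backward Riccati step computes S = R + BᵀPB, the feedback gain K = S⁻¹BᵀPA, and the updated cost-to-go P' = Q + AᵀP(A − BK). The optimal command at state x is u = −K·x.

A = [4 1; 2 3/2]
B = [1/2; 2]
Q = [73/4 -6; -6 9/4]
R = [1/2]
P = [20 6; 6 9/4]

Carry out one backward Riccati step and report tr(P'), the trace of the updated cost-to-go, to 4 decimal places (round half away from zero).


46.5035

BᵀP = [22.0000 7.5000]
S = R + BᵀPB = [1/2] + [26.0000] = [26.5000]
BᵀPA = [103.0000 33.2500]
K = S⁻¹·BᵀPA = [3.8868 1.2547]
A−BK = [2.0566 0.3726; -5.7736 -1.0094]
AᵀP(A−BK) = [24.6604 5.5142; 5.5142 1.3432]
P' = Q + AᵀP(A−BK) = [42.9104 -0.4858; -0.4858 3.5932]
tr(P') = 46.5035


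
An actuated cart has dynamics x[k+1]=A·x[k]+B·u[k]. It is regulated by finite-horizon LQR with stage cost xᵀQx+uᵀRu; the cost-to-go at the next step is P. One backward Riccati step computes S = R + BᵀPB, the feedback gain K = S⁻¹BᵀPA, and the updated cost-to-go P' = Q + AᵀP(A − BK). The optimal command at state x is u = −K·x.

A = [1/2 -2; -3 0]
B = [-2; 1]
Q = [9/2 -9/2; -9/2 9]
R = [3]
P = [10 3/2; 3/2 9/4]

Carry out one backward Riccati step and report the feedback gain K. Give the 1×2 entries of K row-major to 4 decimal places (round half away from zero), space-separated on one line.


BᵀP = [-18.5000 -0.7500]
S = R + BᵀPB = [3] + [36.2500] = [39.2500]
BᵀPA = [-7.0000 37.0000]
K = S⁻¹·BᵀPA = [-0.1783 0.9427]
A−BK = [0.1433 -0.1146; -2.8217 -0.9427]
AᵀP(A−BK) = [17.0016 5.5987; 5.5987 5.1210]
P' = Q + AᵀP(A−BK) = [21.5016 1.0987; 1.0987 14.1210]
tr(P') = 35.6226

-0.1783 0.9427


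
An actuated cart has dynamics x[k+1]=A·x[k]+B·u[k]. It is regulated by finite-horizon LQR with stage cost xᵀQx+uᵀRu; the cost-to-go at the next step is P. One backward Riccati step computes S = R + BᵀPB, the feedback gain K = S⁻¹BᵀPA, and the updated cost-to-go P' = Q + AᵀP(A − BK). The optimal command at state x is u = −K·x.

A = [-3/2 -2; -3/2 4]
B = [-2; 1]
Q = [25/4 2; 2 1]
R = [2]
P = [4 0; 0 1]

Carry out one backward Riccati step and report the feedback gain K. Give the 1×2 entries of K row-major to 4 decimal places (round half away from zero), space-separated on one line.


BᵀP = [-8.0000 1.0000]
S = R + BᵀPB = [2] + [17.0000] = [19.0000]
BᵀPA = [10.5000 20.0000]
K = S⁻¹·BᵀPA = [0.5526 1.0526]
A−BK = [-0.3947 0.1053; -2.0526 2.9474]
AᵀP(A−BK) = [5.4474 -5.0526; -5.0526 10.9474]
P' = Q + AᵀP(A−BK) = [11.6974 -3.0526; -3.0526 11.9474]
tr(P') = 23.6447

0.5526 1.0526
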